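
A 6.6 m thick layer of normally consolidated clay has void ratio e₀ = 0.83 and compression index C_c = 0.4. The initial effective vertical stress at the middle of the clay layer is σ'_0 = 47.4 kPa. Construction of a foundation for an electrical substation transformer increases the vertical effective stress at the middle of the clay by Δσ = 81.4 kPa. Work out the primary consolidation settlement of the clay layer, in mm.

S_c ≈ 626 mm

Final effective stress: σ'_f = σ'_0 + Δσ = 47.4 + 81.4 = 128.8 kPa.
Normally consolidated clay, so the full stress increment lies on the virgin compression line:
S_c = C_c·H/(1+e₀)·log₁₀(σ'_f/σ'_0) = 0.4×6.6/(1+0.83)×log₁₀(128.8/47.4)
    = 1.4426 × 0.43414 = 0.6263 m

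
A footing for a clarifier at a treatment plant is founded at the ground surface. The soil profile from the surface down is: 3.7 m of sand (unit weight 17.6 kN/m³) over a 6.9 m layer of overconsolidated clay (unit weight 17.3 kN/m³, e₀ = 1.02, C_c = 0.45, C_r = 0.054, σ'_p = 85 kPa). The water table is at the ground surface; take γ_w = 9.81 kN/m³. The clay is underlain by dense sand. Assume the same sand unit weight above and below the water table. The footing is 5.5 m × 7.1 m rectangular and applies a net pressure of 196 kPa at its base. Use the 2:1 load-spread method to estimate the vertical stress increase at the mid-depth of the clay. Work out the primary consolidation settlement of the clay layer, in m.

Mid-depth of clay below the ground surface: z = 3.7 + 6.9/2 = 7.15 m.
Total vertical stress at mid-clay: σ_v = 17.6×3.7 + 17.3×3.45 = 124.81 kPa.
Pore pressure: u = 9.81×(7.15 − 0) = 70.142 kPa.
Initial effective stress: σ'_0 = σ_v − u = 124.81 − 70.142 = 54.668 kPa.
Stress increase at mid-clay by the 2:1 spreading method:
Δσ = qBL/((B+z)(L+z)) = 196×5.5×7.1/((5.5+7.15)(7.1+7.15)) = 42.459 kPa
Final effective stress: σ'_f = 54.668 + 42.459 = 97.127 kPa.
σ'_f = 97.127 > σ'_p = 85 kPa, so the stress path crosses the preconsolidation pressure — recompression up to σ'_p, then virgin compression beyond:
S_c = H/(1+e₀)·[C_r·log₁₀(σ'_p/σ'_0) + C_c·log₁₀(σ'_f/σ'_p)]
    = 6.9/2.02 × [0.054×log₁₀(85/54.668) + 0.45×log₁₀(97.127/85)]
    = 3.4158 × [0.010351 + 0.026064] = 0.1244 m

S_c ≈ 0.124 m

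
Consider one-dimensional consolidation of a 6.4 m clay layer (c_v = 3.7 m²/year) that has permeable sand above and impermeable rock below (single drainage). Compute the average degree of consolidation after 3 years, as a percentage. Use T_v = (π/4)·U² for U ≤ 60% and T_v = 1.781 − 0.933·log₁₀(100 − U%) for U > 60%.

U ≈ 58.7 %

Drainage path length: H_d = H = 6.4 m (single drainage).
T_v = c_v·t/H_d² = 3.7×3/6.4² = 0.271.
T_v = 0.271 corresponds to the U ≤ 60% branch:
U = √(4T_v/π) = 0.5874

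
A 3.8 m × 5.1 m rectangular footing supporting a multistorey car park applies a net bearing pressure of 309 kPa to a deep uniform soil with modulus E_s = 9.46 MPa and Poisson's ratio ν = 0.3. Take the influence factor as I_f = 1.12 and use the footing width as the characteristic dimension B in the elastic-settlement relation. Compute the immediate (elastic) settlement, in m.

S_e ≈ 0.127 m

Immediate (elastic) settlement: S_e = q·B·(1−ν²)/E_s · I_f.
E_s = 9.46 MPa = 9460 kPa.
S_e = 309 × 3.8 × (1 − 0.3²) / 9460 × 1.12
    = 309 × 3.8 × 0.91 / 9460 × 1.12
    = 0.1265 m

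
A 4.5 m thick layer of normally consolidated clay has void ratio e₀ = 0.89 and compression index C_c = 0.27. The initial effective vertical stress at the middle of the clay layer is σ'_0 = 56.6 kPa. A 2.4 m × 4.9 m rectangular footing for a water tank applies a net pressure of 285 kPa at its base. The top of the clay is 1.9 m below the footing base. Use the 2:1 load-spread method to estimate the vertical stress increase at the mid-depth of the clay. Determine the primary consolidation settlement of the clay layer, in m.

Mid-depth of clay below the footing base: z = 1.9 + 4.5/2 = 4.15 m.
Stress increase at mid-clay by the 2:1 spreading method:
Δσ = qBL/((B+z)(L+z)) = 285×2.4×4.9/((2.4+4.15)(4.9+4.15)) = 56.541 kPa
Final effective stress: σ'_f = σ'_0 + Δσ = 56.6 + 56.541 = 113.14 kPa.
Normally consolidated clay, so the full stress increment lies on the virgin compression line:
S_c = C_c·H/(1+e₀)·log₁₀(σ'_f/σ'_0) = 0.27×4.5/(1+0.89)×log₁₀(113.14/56.6)
    = 0.64286 × 0.3008 = 0.1934 m

S_c ≈ 0.193 m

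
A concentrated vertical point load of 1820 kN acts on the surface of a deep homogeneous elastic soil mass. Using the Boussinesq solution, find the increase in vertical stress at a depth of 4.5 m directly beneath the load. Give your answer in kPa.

Boussinesq vertical stress below a point load on an elastic half-space:
Δσ_z = 3P/(2πz²) · [1 + (r/z)²]^(−5/2)
r/z = 0/4.5 = 0; [1+(r/z)²]^(−5/2) = 1.
Δσ_z = 3×1820/(2π×4.5²) × 1 = 42.913 × 1 = 42.91 kPa

Δσ_z ≈ 42.9 kPa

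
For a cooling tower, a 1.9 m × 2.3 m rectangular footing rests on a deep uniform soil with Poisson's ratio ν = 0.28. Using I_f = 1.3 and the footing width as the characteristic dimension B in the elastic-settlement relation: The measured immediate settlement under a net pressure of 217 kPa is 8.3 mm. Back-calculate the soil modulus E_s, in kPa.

E_s ≈ 59500 kPa

S_e = q·B·(1−ν²)/E_s · I_f  ⇒  E_s = q·B·(1−ν²)·I_f / S_e.
E_s = 217 × 1.9 × 0.9216 × 1.3 / 0.0083 = 59510 kPa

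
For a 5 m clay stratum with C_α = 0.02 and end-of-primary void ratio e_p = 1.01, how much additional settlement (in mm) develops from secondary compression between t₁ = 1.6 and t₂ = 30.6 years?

Secondary compression: S_s = C_α·H/(1+e_p)·log₁₀(t₂/t₁)
S_s = 0.02×5/(1+1.01)×log₁₀(30.6/1.6)
    = 0.04975 × 1.282 = 0.06376 m

S_s ≈ 63.8 mm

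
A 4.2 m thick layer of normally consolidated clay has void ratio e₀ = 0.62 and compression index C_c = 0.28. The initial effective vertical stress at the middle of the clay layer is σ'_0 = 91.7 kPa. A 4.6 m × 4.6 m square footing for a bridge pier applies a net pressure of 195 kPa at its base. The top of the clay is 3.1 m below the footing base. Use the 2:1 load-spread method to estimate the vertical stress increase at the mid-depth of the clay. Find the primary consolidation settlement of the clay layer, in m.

S_c ≈ 0.121 m

Mid-depth of clay below the footing base: z = 3.1 + 4.2/2 = 5.2 m.
Stress increase at mid-clay by the 2:1 spreading method:
Δσ = qBL/((B+z)(L+z)) = 195×4.6×4.6/((4.6+5.2)(4.6+5.2)) = 42.963 kPa
Final effective stress: σ'_f = σ'_0 + Δσ = 91.7 + 42.963 = 134.66 kPa.
Normally consolidated clay, so the full stress increment lies on the virgin compression line:
S_c = C_c·H/(1+e₀)·log₁₀(σ'_f/σ'_0) = 0.28×4.2/(1+0.62)×log₁₀(134.66/91.7)
    = 0.72593 × 0.16687 = 0.1211 m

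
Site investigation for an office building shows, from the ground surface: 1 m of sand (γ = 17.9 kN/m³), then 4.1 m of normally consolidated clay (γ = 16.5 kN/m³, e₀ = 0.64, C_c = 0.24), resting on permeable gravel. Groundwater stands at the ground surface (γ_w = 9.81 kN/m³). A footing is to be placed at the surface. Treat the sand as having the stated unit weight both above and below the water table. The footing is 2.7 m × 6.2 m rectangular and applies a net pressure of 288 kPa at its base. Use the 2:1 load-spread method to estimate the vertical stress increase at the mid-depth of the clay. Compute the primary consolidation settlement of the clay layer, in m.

S_c ≈ 0.427 m

Mid-depth of clay below the ground surface: z = 1 + 4.1/2 = 3.05 m.
Total vertical stress at mid-clay: σ_v = 17.9×1 + 16.5×2.05 = 51.725 kPa.
Pore pressure: u = 9.81×(3.05 − 0) = 29.921 kPa.
Initial effective stress: σ'_0 = σ_v − u = 51.725 − 29.921 = 21.804 kPa.
Stress increase at mid-clay by the 2:1 spreading method:
Δσ = qBL/((B+z)(L+z)) = 288×2.7×6.2/((2.7+3.05)(6.2+3.05)) = 90.644 kPa
Final effective stress: σ'_f = σ'_0 + Δσ = 21.804 + 90.644 = 112.45 kPa.
Normally consolidated clay, so the full stress increment lies on the virgin compression line:
S_c = C_c·H/(1+e₀)·log₁₀(σ'_f/σ'_0) = 0.24×4.1/(1+0.64)×log₁₀(112.45/21.804)
    = 0.6 × 0.71242 = 0.4275 m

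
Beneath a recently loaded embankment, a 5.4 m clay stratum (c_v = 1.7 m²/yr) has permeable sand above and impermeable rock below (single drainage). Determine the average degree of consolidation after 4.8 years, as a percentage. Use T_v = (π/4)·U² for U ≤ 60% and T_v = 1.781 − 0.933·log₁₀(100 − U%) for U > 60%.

U ≈ 59.7 %

Drainage path length: H_d = H = 5.4 m (single drainage).
T_v = c_v·t/H_d² = 1.7×4.8/5.4² = 0.27984.
T_v = 0.27984 corresponds to the U ≤ 60% branch:
U = √(4T_v/π) = 0.5969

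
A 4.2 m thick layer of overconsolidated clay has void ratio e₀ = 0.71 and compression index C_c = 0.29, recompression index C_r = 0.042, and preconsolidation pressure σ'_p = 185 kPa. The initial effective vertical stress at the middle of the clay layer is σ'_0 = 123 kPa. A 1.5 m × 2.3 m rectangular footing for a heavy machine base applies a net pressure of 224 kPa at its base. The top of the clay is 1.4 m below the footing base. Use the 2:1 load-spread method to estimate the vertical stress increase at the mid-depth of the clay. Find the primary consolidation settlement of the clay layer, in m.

S_c ≈ 0.00879 m

Mid-depth of clay below the footing base: z = 1.4 + 4.2/2 = 3.5 m.
Stress increase at mid-clay by the 2:1 spreading method:
Δσ = qBL/((B+z)(L+z)) = 224×1.5×2.3/((1.5+3.5)(2.3+3.5)) = 26.648 kPa
Final effective stress: σ'_f = 123 + 26.648 = 149.65 kPa.
σ'_f = 149.65 ≤ σ'_p = 185 kPa, so the clay remains overconsolidated and only the recompression index applies:
S_c = C_r·H/(1+e₀)·log₁₀(σ'_f/σ'_0) = 0.042×4.2/1.71×log₁₀(149.65/123)
    = 0.10316 × 0.085172 = 0.008786 m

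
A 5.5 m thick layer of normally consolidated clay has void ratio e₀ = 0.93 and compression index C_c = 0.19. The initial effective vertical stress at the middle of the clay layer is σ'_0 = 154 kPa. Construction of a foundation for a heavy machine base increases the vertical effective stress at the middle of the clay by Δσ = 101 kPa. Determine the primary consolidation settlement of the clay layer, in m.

S_c ≈ 0.119 m

Final effective stress: σ'_f = σ'_0 + Δσ = 154 + 101 = 255 kPa.
Normally consolidated clay, so the full stress increment lies on the virgin compression line:
S_c = C_c·H/(1+e₀)·log₁₀(σ'_f/σ'_0) = 0.19×5.5/(1+0.93)×log₁₀(255/154)
    = 0.54145 × 0.21902 = 0.1186 m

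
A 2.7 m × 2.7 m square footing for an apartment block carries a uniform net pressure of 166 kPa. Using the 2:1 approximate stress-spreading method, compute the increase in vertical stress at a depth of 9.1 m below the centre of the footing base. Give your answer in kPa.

By the 2:1 method the load spreads at 1 horizontal : 2 vertical, so at depth z the loaded area has grown by z in each plan dimension:
Δσ = qBL/((B+z)(L+z)) = 166×2.7×2.7/((2.7+9.1)(2.7+9.1)) = 8.691 kPa

Δσ_z ≈ 8.69 kPa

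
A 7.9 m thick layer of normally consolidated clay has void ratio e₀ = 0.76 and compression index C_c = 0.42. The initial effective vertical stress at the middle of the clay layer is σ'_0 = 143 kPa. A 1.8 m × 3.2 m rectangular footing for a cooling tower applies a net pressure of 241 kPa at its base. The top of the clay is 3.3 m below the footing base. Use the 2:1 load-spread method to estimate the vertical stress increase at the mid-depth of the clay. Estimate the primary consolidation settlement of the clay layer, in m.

S_c ≈ 0.08 m

Mid-depth of clay below the footing base: z = 3.3 + 7.9/2 = 7.25 m.
Stress increase at mid-clay by the 2:1 spreading method:
Δσ = qBL/((B+z)(L+z)) = 241×1.8×3.2/((1.8+7.25)(3.2+7.25)) = 14.678 kPa
Final effective stress: σ'_f = σ'_0 + Δσ = 143 + 14.678 = 157.68 kPa.
Normally consolidated clay, so the full stress increment lies on the virgin compression line:
S_c = C_c·H/(1+e₀)·log₁₀(σ'_f/σ'_0) = 0.42×7.9/(1+0.76)×log₁₀(157.68/143)
    = 1.8852 × 0.042441 = 0.08001 m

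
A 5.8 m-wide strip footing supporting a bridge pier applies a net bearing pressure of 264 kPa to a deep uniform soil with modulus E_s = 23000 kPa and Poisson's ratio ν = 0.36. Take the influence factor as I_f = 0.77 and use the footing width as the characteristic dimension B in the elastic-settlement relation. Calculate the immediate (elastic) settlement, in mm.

Immediate (elastic) settlement: S_e = q·B·(1−ν²)/E_s · I_f.
S_e = 264 × 5.8 × (1 − 0.36²) / 23000 × 0.77
    = 264 × 5.8 × 0.8704 / 23000 × 0.77
    = 0.04462 m = 44.62 mm

S_e ≈ 44.6 mm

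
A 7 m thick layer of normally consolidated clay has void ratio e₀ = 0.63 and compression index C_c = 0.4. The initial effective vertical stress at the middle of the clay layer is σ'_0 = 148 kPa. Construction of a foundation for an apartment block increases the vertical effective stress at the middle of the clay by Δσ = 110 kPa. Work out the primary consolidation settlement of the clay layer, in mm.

S_c ≈ 415 mm

Final effective stress: σ'_f = σ'_0 + Δσ = 148 + 110 = 258 kPa.
Normally consolidated clay, so the full stress increment lies on the virgin compression line:
S_c = C_c·H/(1+e₀)·log₁₀(σ'_f/σ'_0) = 0.4×7/(1+0.63)×log₁₀(258/148)
    = 1.7178 × 0.24136 = 0.4146 m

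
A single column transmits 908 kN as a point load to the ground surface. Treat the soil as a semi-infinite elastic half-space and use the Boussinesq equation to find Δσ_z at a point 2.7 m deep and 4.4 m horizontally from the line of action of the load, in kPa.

Δσ_z ≈ 2.33 kPa

Boussinesq vertical stress below a point load on an elastic half-space:
Δσ_z = 3P/(2πz²) · [1 + (r/z)²]^(−5/2)
r/z = 4.4/2.7 = 1.6296; [1+(r/z)²]^(−5/2) = 0.039136.
Δσ_z = 3×908/(2π×2.7²) × 0.039136 = 59.47 × 0.039136 = 2.327 kPa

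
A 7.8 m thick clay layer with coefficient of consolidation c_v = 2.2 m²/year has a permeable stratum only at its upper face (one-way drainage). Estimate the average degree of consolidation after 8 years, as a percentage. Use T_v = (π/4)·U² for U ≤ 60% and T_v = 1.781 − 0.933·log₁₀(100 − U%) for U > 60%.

Drainage path length: H_d = H = 7.8 m (single drainage).
T_v = c_v·t/H_d² = 2.2×8/7.8² = 0.28928.
T_v = 0.28928 corresponds to the U > 60% branch:
U = 1 − 10^((1.781 − T_v)/0.933)/100 = 0.603

U ≈ 60.3 %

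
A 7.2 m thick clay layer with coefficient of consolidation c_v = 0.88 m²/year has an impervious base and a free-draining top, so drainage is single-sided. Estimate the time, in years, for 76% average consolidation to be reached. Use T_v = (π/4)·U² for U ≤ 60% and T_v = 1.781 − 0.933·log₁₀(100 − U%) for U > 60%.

t ≈ 29.1 years

Drainage path length: H_d = H = 7.2 m (single drainage).
U > 60%: T_v = 1.781 − 0.933·log₁₀(100 − 76) = 0.49326.
t = T_v·H_d²/c_v = 0.49326×7.2²/0.88 = 29.06 years.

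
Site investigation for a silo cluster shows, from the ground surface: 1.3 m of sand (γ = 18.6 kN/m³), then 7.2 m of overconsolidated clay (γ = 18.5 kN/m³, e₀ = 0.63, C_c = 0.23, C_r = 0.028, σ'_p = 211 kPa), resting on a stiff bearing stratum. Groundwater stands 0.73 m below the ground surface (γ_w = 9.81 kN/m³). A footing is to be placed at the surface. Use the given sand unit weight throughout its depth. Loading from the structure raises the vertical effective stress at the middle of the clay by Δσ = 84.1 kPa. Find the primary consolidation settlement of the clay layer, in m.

S_c ≈ 0.0531 m

Mid-depth of clay below the ground surface: z = 1.3 + 7.2/2 = 4.9 m.
Total vertical stress at mid-clay: σ_v = 18.6×1.3 + 18.5×3.6 = 90.78 kPa.
Pore pressure: u = 9.81×(4.9 − 0.73) = 40.908 kPa.
Initial effective stress: σ'_0 = σ_v − u = 90.78 − 40.908 = 49.872 kPa.
Final effective stress: σ'_f = 49.872 + 84.1 = 133.97 kPa.
σ'_f = 133.97 ≤ σ'_p = 211 kPa, so the clay remains overconsolidated and only the recompression index applies:
S_c = C_r·H/(1+e₀)·log₁₀(σ'_f/σ'_0) = 0.028×7.2/1.63×log₁₀(133.97/49.872)
    = 0.12368 × 0.42915 = 0.05308 m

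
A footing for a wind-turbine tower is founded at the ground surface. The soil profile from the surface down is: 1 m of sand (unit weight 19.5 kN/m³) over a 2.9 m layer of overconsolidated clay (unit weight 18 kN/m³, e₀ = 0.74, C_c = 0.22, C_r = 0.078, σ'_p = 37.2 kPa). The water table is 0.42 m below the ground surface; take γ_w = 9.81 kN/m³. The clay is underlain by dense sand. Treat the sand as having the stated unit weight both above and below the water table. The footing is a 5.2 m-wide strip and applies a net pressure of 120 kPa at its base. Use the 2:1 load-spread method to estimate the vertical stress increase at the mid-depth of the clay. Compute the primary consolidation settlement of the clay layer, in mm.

Mid-depth of clay below the ground surface: z = 1 + 2.9/2 = 2.45 m.
Total vertical stress at mid-clay: σ_v = 19.5×1 + 18×1.45 = 45.6 kPa.
Pore pressure: u = 9.81×(2.45 − 0.42) = 19.914 kPa.
Initial effective stress: σ'_0 = σ_v − u = 45.6 − 19.914 = 25.686 kPa.
Stress increase at mid-clay by the 2:1 spreading method:
Δσ = qB/(B+z) = 120×5.2/(5.2+2.45) = 81.569 kPa
Final effective stress: σ'_f = 25.686 + 81.569 = 107.25 kPa.
σ'_f = 107.25 > σ'_p = 37.2 kPa, so the stress path crosses the preconsolidation pressure — recompression up to σ'_p, then virgin compression beyond:
S_c = H/(1+e₀)·[C_r·log₁₀(σ'_p/σ'_0) + C_c·log₁₀(σ'_f/σ'_p)]
    = 2.9/1.74 × [0.078×log₁₀(37.2/25.686) + 0.22×log₁₀(107.25/37.2)]
    = 1.6667 × [0.012546 + 0.10117] = 0.1895 m

S_c ≈ 190 mm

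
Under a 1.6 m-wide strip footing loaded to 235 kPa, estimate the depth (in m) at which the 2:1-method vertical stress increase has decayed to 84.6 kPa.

2:1 spreading — at depth z the loaded area has grown by z in each plan dimension:
qB/(B+z) = Δσ_z ⇒ z = qB/Δσ_z − B = 235×1.6/84.6 − 1.6 = 2.844 m

z ≈ 2.84 m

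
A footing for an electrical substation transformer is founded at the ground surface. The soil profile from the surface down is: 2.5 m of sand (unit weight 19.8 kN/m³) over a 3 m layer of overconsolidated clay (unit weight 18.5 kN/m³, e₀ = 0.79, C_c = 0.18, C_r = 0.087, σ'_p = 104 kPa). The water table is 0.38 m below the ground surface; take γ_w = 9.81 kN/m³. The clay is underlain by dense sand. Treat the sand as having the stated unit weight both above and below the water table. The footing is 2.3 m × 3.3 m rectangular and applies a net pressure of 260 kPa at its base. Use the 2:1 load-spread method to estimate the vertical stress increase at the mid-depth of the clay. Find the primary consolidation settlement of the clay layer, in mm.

S_c ≈ 44.8 mm

Mid-depth of clay below the ground surface: z = 2.5 + 3/2 = 4 m.
Total vertical stress at mid-clay: σ_v = 19.8×2.5 + 18.5×1.5 = 77.25 kPa.
Pore pressure: u = 9.81×(4 − 0.38) = 35.512 kPa.
Initial effective stress: σ'_0 = σ_v − u = 77.25 − 35.512 = 41.738 kPa.
Stress increase at mid-clay by the 2:1 spreading method:
Δσ = qBL/((B+z)(L+z)) = 260×2.3×3.3/((2.3+4)(3.3+4)) = 42.909 kPa
Final effective stress: σ'_f = 41.738 + 42.909 = 84.647 kPa.
σ'_f = 84.647 ≤ σ'_p = 104 kPa, so the clay remains overconsolidated and only the recompression index applies:
S_c = C_r·H/(1+e₀)·log₁₀(σ'_f/σ'_0) = 0.087×3/1.79×log₁₀(84.647/41.738)
    = 0.14581 × 0.30708 = 0.04478 m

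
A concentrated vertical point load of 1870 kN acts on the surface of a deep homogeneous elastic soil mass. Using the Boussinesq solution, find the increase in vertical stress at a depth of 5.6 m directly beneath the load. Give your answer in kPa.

Δσ_z ≈ 28.5 kPa

Boussinesq vertical stress below a point load on an elastic half-space:
Δσ_z = 3P/(2πz²) · [1 + (r/z)²]^(−5/2)
r/z = 0/5.6 = 0; [1+(r/z)²]^(−5/2) = 1.
Δσ_z = 3×1870/(2π×5.6²) × 1 = 28.471 × 1 = 28.47 kPa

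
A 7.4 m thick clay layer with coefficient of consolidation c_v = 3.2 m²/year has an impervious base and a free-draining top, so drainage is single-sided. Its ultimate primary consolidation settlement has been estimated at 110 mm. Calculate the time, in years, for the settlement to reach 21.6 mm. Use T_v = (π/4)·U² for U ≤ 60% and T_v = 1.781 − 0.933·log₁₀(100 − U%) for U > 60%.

Drainage path length: H_d = H = 7.4 m (single drainage).
U = S(t)/S_ult = 21.6/110 = 0.1964.
U ≤ 60%: T_v = (π/4)·U² = (π/4)×0.19636² = 0.030284.
t = T_v·H_d²/c_v = 0.030284×7.4²/3.2 = 0.5182 years.

t ≈ 0.518 years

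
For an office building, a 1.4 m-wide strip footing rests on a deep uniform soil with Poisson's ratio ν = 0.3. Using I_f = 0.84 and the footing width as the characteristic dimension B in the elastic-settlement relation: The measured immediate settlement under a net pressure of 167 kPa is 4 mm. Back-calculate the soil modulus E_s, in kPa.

S_e = q·B·(1−ν²)/E_s · I_f  ⇒  E_s = q·B·(1−ν²)·I_f / S_e.
E_s = 167 × 1.4 × 0.91 × 0.84 / 0.004 = 44680 kPa

E_s ≈ 44700 kPa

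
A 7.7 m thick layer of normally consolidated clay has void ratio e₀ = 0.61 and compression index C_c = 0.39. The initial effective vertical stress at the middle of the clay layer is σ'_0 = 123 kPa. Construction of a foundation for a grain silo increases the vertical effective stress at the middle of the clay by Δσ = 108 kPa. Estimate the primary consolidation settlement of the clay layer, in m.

Final effective stress: σ'_f = σ'_0 + Δσ = 123 + 108 = 231 kPa.
Normally consolidated clay, so the full stress increment lies on the virgin compression line:
S_c = C_c·H/(1+e₀)·log₁₀(σ'_f/σ'_0) = 0.39×7.7/(1+0.61)×log₁₀(231/123)
    = 1.8652 × 0.27371 = 0.5105 m

S_c ≈ 0.511 m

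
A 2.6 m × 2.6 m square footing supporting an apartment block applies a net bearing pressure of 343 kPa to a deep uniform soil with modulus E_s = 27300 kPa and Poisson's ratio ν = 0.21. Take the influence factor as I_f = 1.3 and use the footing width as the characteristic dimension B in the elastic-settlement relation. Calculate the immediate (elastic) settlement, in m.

Immediate (elastic) settlement: S_e = q·B·(1−ν²)/E_s · I_f.
S_e = 343 × 2.6 × (1 − 0.21²) / 27300 × 1.3
    = 343 × 2.6 × 0.9559 / 27300 × 1.3
    = 0.04059 m

S_e ≈ 0.0406 m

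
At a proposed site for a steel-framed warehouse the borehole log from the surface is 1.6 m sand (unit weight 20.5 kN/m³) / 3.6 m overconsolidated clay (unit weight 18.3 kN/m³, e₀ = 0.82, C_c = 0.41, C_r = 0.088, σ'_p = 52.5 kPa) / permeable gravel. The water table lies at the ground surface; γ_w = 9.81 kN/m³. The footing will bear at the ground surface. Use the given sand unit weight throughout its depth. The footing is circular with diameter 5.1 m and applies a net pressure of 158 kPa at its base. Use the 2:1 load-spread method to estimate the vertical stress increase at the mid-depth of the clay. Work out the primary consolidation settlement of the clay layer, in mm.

Mid-depth of clay below the ground surface: z = 1.6 + 3.6/2 = 3.4 m.
Total vertical stress at mid-clay: σ_v = 20.5×1.6 + 18.3×1.8 = 65.74 kPa.
Pore pressure: u = 9.81×(3.4 − 0) = 33.354 kPa.
Initial effective stress: σ'_0 = σ_v − u = 65.74 − 33.354 = 32.386 kPa.
Stress increase at mid-clay by the 2:1 spreading method:
Δσ ≈ qD²/(D+z)² = 158×5.1²/(5.1+3.4)² = 56.88 kPa
Final effective stress: σ'_f = 32.386 + 56.88 = 89.266 kPa.
σ'_f = 89.266 > σ'_p = 52.5 kPa, so the stress path crosses the preconsolidation pressure — recompression up to σ'_p, then virgin compression beyond:
S_c = H/(1+e₀)·[C_r·log₁₀(σ'_p/σ'_0) + C_c·log₁₀(σ'_f/σ'_p)]
    = 3.6/1.82 × [0.088×log₁₀(52.5/32.386) + 0.41×log₁₀(89.266/52.5)]
    = 1.978 × [0.018463 + 0.094516] = 0.2235 m

S_c ≈ 223 mm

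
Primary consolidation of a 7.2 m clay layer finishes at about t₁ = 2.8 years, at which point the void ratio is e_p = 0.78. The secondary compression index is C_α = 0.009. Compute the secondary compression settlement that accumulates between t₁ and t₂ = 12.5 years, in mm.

S_s ≈ 23.7 mm

Secondary compression: S_s = C_α·H/(1+e_p)·log₁₀(t₂/t₁)
S_s = 0.009×7.2/(1+0.78)×log₁₀(12.5/2.8)
    = 0.0364 × 0.6498 = 0.02365 m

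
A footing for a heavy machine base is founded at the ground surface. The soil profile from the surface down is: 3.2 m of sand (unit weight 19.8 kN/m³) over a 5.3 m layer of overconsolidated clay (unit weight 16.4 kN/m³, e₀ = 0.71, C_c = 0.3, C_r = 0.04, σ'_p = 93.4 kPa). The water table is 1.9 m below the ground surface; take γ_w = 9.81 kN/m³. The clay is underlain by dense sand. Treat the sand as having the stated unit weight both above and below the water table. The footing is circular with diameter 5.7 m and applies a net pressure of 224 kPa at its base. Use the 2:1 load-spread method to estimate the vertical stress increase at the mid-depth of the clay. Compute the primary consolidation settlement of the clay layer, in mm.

S_c ≈ 127 mm

Mid-depth of clay below the ground surface: z = 3.2 + 5.3/2 = 5.85 m.
Total vertical stress at mid-clay: σ_v = 19.8×3.2 + 16.4×2.65 = 106.82 kPa.
Pore pressure: u = 9.81×(5.85 − 1.9) = 38.75 kPa.
Initial effective stress: σ'_0 = σ_v − u = 106.82 − 38.75 = 68.07 kPa.
Stress increase at mid-clay by the 2:1 spreading method:
Δσ ≈ qD²/(D+z)² = 224×5.7²/(5.7+5.85)² = 54.555 kPa
Final effective stress: σ'_f = 68.07 + 54.555 = 122.62 kPa.
σ'_f = 122.62 > σ'_p = 93.4 kPa, so the stress path crosses the preconsolidation pressure — recompression up to σ'_p, then virgin compression beyond:
S_c = H/(1+e₀)·[C_r·log₁₀(σ'_p/σ'_0) + C_c·log₁₀(σ'_f/σ'_p)]
    = 5.3/1.71 × [0.04×log₁₀(93.4/68.07) + 0.3×log₁₀(122.62/93.4)]
    = 3.0994 × [0.0054956 + 0.035464] = 0.127 m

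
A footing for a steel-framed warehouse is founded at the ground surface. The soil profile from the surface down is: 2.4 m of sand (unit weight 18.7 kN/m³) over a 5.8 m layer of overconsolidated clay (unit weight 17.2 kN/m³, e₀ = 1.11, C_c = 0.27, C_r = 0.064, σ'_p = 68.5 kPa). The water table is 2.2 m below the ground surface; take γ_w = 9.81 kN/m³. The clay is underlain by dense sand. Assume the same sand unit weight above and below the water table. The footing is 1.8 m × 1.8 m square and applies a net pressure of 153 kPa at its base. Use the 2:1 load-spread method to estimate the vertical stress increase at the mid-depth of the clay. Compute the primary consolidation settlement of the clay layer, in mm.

Mid-depth of clay below the ground surface: z = 2.4 + 5.8/2 = 5.3 m.
Total vertical stress at mid-clay: σ_v = 18.7×2.4 + 17.2×2.9 = 94.76 kPa.
Pore pressure: u = 9.81×(5.3 − 2.2) = 30.411 kPa.
Initial effective stress: σ'_0 = σ_v − u = 94.76 − 30.411 = 64.349 kPa.
Stress increase at mid-clay by the 2:1 spreading method:
Δσ = qBL/((B+z)(L+z)) = 153×1.8×1.8/((1.8+5.3)(1.8+5.3)) = 9.8338 kPa
Final effective stress: σ'_f = 64.349 + 9.8338 = 74.183 kPa.
σ'_f = 74.183 > σ'_p = 68.5 kPa, so the stress path crosses the preconsolidation pressure — recompression up to σ'_p, then virgin compression beyond:
S_c = H/(1+e₀)·[C_r·log₁₀(σ'_p/σ'_0) + C_c·log₁₀(σ'_f/σ'_p)]
    = 5.8/2.11 × [0.064×log₁₀(68.5/64.349) + 0.27×log₁₀(74.183/68.5)]
    = 2.7488 × [0.0017375 + 0.0093457] = 0.03047 m

S_c ≈ 30.5 mm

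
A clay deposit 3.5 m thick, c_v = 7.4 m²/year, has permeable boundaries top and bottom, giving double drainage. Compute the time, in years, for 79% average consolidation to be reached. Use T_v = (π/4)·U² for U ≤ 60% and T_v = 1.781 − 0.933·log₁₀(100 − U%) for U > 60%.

t ≈ 0.227 years

Drainage path length: H_d = H/2 = 1.75 m (double drainage).
U > 60%: T_v = 1.781 − 0.933·log₁₀(100 − 79) = 0.54737.
t = T_v·H_d²/c_v = 0.54737×1.75²/7.4 = 0.2265 years.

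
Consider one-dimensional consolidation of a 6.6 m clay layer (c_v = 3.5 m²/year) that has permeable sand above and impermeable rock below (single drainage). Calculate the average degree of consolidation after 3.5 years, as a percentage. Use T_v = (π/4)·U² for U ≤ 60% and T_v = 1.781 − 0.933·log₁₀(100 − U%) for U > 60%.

U ≈ 59.8 %

Drainage path length: H_d = H = 6.6 m (single drainage).
T_v = c_v·t/H_d² = 3.5×3.5/6.6² = 0.28122.
T_v = 0.28122 corresponds to the U ≤ 60% branch:
U = √(4T_v/π) = 0.5984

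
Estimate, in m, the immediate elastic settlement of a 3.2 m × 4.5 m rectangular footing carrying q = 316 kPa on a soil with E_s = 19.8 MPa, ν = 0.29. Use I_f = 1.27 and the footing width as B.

S_e ≈ 0.0594 m

Immediate (elastic) settlement: S_e = q·B·(1−ν²)/E_s · I_f.
E_s = 19.8 MPa = 19800 kPa.
S_e = 316 × 3.2 × (1 − 0.29²) / 19800 × 1.27
    = 316 × 3.2 × 0.9159 / 19800 × 1.27
    = 0.05941 m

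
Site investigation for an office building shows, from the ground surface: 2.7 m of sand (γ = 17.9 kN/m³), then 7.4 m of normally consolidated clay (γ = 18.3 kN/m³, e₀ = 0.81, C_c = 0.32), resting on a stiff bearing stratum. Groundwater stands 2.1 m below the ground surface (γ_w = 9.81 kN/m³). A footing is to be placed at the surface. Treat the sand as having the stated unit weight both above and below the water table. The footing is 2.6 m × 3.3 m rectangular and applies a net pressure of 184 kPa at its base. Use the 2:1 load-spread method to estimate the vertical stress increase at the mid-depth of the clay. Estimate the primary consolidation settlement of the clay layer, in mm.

Mid-depth of clay below the ground surface: z = 2.7 + 7.4/2 = 6.4 m.
Total vertical stress at mid-clay: σ_v = 17.9×2.7 + 18.3×3.7 = 116.04 kPa.
Pore pressure: u = 9.81×(6.4 − 2.1) = 42.183 kPa.
Initial effective stress: σ'_0 = σ_v − u = 116.04 − 42.183 = 73.857 kPa.
Stress increase at mid-clay by the 2:1 spreading method:
Δσ = qBL/((B+z)(L+z)) = 184×2.6×3.3/((2.6+6.4)(3.3+6.4)) = 18.084 kPa
Final effective stress: σ'_f = σ'_0 + Δσ = 73.857 + 18.084 = 91.941 kPa.
Normally consolidated clay, so the full stress increment lies on the virgin compression line:
S_c = C_c·H/(1+e₀)·log₁₀(σ'_f/σ'_0) = 0.32×7.4/(1+0.81)×log₁₀(91.941/73.857)
    = 1.3083 × 0.095118 = 0.1244 m

S_c ≈ 124 mm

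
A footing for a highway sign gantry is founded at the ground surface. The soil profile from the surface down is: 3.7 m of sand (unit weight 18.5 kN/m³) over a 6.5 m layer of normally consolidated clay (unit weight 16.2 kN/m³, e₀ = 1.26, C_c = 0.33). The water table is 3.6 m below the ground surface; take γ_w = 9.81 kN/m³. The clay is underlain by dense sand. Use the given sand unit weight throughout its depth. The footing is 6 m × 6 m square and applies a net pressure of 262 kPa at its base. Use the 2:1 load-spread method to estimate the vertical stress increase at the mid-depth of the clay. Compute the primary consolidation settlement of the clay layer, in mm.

Mid-depth of clay below the ground surface: z = 3.7 + 6.5/2 = 6.95 m.
Total vertical stress at mid-clay: σ_v = 18.5×3.7 + 16.2×3.25 = 121.1 kPa.
Pore pressure: u = 9.81×(6.95 − 3.6) = 32.864 kPa.
Initial effective stress: σ'_0 = σ_v − u = 121.1 − 32.864 = 88.236 kPa.
Stress increase at mid-clay by the 2:1 spreading method:
Δσ = qBL/((B+z)(L+z)) = 262×6×6/((6+6.95)(6+6.95)) = 56.242 kPa
Final effective stress: σ'_f = σ'_0 + Δσ = 88.236 + 56.242 = 144.48 kPa.
Normally consolidated clay, so the full stress increment lies on the virgin compression line:
S_c = C_c·H/(1+e₀)·log₁₀(σ'_f/σ'_0) = 0.33×6.5/(1+1.26)×log₁₀(144.48/88.236)
    = 0.94912 × 0.21416 = 0.2033 m

S_c ≈ 203 mm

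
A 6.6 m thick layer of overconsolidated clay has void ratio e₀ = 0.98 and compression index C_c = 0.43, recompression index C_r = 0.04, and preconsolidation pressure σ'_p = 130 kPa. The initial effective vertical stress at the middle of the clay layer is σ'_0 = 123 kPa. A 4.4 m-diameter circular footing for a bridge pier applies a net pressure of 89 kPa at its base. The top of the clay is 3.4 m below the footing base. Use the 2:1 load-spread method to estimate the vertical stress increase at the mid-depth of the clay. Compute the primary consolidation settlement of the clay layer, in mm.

Mid-depth of clay below the footing base: z = 3.4 + 6.6/2 = 6.7 m.
Stress increase at mid-clay by the 2:1 spreading method:
Δσ ≈ qD²/(D+z)² = 89×4.4²/(4.4+6.7)² = 13.985 kPa
Final effective stress: σ'_f = 123 + 13.985 = 136.99 kPa.
σ'_f = 136.99 > σ'_p = 130 kPa, so the stress path crosses the preconsolidation pressure — recompression up to σ'_p, then virgin compression beyond:
S_c = H/(1+e₀)·[C_r·log₁₀(σ'_p/σ'_0) + C_c·log₁₀(σ'_f/σ'_p)]
    = 6.6/1.98 × [0.04×log₁₀(130/123) + 0.43×log₁₀(136.99/130)]
    = 3.3333 × [0.00096153 + 0.0097806] = 0.03581 m

S_c ≈ 35.8 mm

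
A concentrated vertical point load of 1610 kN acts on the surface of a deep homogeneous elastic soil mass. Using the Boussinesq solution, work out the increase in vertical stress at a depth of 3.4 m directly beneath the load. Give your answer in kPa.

Δσ_z ≈ 66.5 kPa

Boussinesq vertical stress below a point load on an elastic half-space:
Δσ_z = 3P/(2πz²) · [1 + (r/z)²]^(−5/2)
r/z = 0/3.4 = 0; [1+(r/z)²]^(−5/2) = 1.
Δσ_z = 3×1610/(2π×3.4²) × 1 = 66.498 × 1 = 66.5 kPa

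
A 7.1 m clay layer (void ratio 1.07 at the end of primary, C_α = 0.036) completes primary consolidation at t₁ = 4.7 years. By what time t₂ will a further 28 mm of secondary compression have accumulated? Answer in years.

S_s = C_α·H/(1+e_p)·log₁₀(t₂/t₁) ⇒ log₁₀(t₂/t₁) = S_s·(1+e_p)/(C_α·H).
log₁₀(t₂/t₁) = 0.028 × (1+1.07) / (0.036×7.1) = 0.2268
t₂ = t₁ × 10^0.2268 = 4.7 × 1.686 = 7.922 years

t₂ ≈ 7.92 years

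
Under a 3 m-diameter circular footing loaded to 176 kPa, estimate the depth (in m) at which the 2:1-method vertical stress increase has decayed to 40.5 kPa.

2:1 spreading — at depth z the loaded area has grown by z in each plan dimension:
qD²/(D+z)² = Δσ_z ⇒ z = D(√(q/Δσ_z) − 1) = 3×(√(176/40.5) − 1) = 3.254 m

z ≈ 3.25 m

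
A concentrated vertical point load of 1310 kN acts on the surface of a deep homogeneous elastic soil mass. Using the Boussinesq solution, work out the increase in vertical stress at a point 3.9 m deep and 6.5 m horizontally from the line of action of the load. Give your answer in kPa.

Boussinesq vertical stress below a point load on an elastic half-space:
Δσ_z = 3P/(2πz²) · [1 + (r/z)²]^(−5/2)
r/z = 6.5/3.9 = 1.6667; [1+(r/z)²]^(−5/2) = 0.03605.
Δσ_z = 3×1310/(2π×3.9²) × 0.03605 = 41.123 × 0.03605 = 1.482 kPa

Δσ_z ≈ 1.48 kPa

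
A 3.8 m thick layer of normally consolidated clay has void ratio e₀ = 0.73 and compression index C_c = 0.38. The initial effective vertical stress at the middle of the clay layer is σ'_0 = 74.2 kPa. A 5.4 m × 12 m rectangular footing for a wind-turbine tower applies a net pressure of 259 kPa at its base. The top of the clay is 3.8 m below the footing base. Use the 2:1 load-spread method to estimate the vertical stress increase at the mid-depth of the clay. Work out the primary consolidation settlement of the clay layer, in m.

S_c ≈ 0.278 m

Mid-depth of clay below the footing base: z = 3.8 + 3.8/2 = 5.7 m.
Stress increase at mid-clay by the 2:1 spreading method:
Δσ = qBL/((B+z)(L+z)) = 259×5.4×12/((5.4+5.7)(12+5.7)) = 85.424 kPa
Final effective stress: σ'_f = σ'_0 + Δσ = 74.2 + 85.424 = 159.62 kPa.
Normally consolidated clay, so the full stress increment lies on the virgin compression line:
S_c = C_c·H/(1+e₀)·log₁₀(σ'_f/σ'_0) = 0.38×3.8/(1+0.73)×log₁₀(159.62/74.2)
    = 0.83468 × 0.33268 = 0.2777 m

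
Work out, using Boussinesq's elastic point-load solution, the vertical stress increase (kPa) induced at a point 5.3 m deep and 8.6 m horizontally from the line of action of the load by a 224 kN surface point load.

Δσ_z ≈ 0.151 kPa

Boussinesq vertical stress below a point load on an elastic half-space:
Δσ_z = 3P/(2πz²) · [1 + (r/z)²]^(−5/2)
r/z = 8.6/5.3 = 1.6226; [1+(r/z)²]^(−5/2) = 0.039751.
Δσ_z = 3×224/(2π×5.3²) × 0.039751 = 3.8075 × 0.039751 = 0.1514 kPa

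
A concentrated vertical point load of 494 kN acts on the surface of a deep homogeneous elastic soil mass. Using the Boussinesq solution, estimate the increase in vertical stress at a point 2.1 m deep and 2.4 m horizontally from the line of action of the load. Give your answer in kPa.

Δσ_z ≈ 6.62 kPa

Boussinesq vertical stress below a point load on an elastic half-space:
Δσ_z = 3P/(2πz²) · [1 + (r/z)²]^(−5/2)
r/z = 2.4/2.1 = 1.1429; [1+(r/z)²]^(−5/2) = 0.12382.
Δσ_z = 3×494/(2π×2.1²) × 0.12382 = 53.485 × 0.12382 = 6.623 kPa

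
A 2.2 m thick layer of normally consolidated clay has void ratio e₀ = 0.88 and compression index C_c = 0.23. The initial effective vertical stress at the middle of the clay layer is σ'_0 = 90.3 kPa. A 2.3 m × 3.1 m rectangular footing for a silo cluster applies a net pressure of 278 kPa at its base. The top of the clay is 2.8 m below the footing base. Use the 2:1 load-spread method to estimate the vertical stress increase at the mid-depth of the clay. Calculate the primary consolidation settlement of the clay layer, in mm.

Mid-depth of clay below the footing base: z = 2.8 + 2.2/2 = 3.9 m.
Stress increase at mid-clay by the 2:1 spreading method:
Δσ = qBL/((B+z)(L+z)) = 278×2.3×3.1/((2.3+3.9)(3.1+3.9)) = 45.671 kPa
Final effective stress: σ'_f = σ'_0 + Δσ = 90.3 + 45.671 = 135.97 kPa.
Normally consolidated clay, so the full stress increment lies on the virgin compression line:
S_c = C_c·H/(1+e₀)·log₁₀(σ'_f/σ'_0) = 0.23×2.2/(1+0.88)×log₁₀(135.97/90.3)
    = 0.26915 × 0.17776 = 0.04784 m

S_c ≈ 47.8 mm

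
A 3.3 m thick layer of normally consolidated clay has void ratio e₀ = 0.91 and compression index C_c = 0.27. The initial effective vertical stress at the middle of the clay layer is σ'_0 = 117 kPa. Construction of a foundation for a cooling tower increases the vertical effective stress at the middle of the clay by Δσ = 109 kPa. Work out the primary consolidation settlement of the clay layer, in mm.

Final effective stress: σ'_f = σ'_0 + Δσ = 117 + 109 = 226 kPa.
Normally consolidated clay, so the full stress increment lies on the virgin compression line:
S_c = C_c·H/(1+e₀)·log₁₀(σ'_f/σ'_0) = 0.27×3.3/(1+0.91)×log₁₀(226/117)
    = 0.46649 × 0.28592 = 0.1334 m

S_c ≈ 133 mm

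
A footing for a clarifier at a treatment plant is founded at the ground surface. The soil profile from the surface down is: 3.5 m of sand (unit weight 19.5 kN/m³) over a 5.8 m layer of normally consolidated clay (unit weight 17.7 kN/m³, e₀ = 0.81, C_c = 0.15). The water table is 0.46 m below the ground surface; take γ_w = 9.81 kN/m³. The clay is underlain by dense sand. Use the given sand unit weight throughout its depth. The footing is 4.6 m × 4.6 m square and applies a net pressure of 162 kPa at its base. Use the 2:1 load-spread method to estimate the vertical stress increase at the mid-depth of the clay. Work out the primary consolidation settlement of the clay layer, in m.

Mid-depth of clay below the ground surface: z = 3.5 + 5.8/2 = 6.4 m.
Total vertical stress at mid-clay: σ_v = 19.5×3.5 + 17.7×2.9 = 119.58 kPa.
Pore pressure: u = 9.81×(6.4 − 0.46) = 58.271 kPa.
Initial effective stress: σ'_0 = σ_v − u = 119.58 − 58.271 = 61.309 kPa.
Stress increase at mid-clay by the 2:1 spreading method:
Δσ = qBL/((B+z)(L+z)) = 162×4.6×4.6/((4.6+6.4)(4.6+6.4)) = 28.33 kPa
Final effective stress: σ'_f = σ'_0 + Δσ = 61.309 + 28.33 = 89.639 kPa.
Normally consolidated clay, so the full stress increment lies on the virgin compression line:
S_c = C_c·H/(1+e₀)·log₁₀(σ'_f/σ'_0) = 0.15×5.8/(1+0.81)×log₁₀(89.639/61.309)
    = 0.48066 × 0.16497 = 0.07929 m

S_c ≈ 0.0793 m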